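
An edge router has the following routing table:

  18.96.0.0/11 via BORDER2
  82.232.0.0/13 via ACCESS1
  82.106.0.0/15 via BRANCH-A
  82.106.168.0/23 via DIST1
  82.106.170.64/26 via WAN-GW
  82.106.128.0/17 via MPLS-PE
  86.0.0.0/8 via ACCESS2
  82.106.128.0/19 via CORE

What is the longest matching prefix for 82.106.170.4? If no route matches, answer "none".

Entries matching 82.106.170.4:
  82.106.0.0/15 (82.106.0.0 - 82.107.255.255)
  82.106.128.0/17 (82.106.128.0 - 82.106.255.255)
Most specific is 82.106.128.0/17.

82.106.128.0/17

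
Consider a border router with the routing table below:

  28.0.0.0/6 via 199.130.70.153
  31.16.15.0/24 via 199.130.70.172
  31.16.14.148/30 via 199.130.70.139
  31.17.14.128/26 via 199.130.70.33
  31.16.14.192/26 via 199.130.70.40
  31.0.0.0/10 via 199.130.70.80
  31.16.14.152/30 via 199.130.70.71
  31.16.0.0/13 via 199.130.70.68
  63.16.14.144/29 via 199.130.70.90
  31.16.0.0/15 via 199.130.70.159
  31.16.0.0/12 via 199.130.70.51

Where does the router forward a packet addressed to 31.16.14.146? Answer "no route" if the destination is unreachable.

Routes whose prefix contains 31.16.14.146:
  28.0.0.0/6 (28.0.0.0 - 31.255.255.255) -> 199.130.70.153
  31.0.0.0/10 (31.0.0.0 - 31.63.255.255) -> 199.130.70.80
  31.16.0.0/12 (31.16.0.0 - 31.31.255.255) -> 199.130.70.51
  31.16.0.0/13 (31.16.0.0 - 31.23.255.255) -> 199.130.70.68
  31.16.0.0/15 (31.16.0.0 - 31.17.255.255) -> 199.130.70.159
More-specific entries that do NOT match:
  31.16.14.148/30 (31.16.14.148 - 31.16.14.151) does not contain 31.16.14.146
  31.16.14.152/30 (31.16.14.152 - 31.16.14.155) does not contain 31.16.14.146
  63.16.14.144/29 (63.16.14.144 - 63.16.14.151) does not contain 31.16.14.146
  31.17.14.128/26 (31.17.14.128 - 31.17.14.191) does not contain 31.16.14.146
  31.16.14.192/26 (31.16.14.192 - 31.16.14.255) does not contain 31.16.14.146
  31.16.15.0/24 (31.16.15.0 - 31.16.15.255) does not contain 31.16.14.146
Longest matching prefix is /15 -> next hop 199.130.70.159.

199.130.70.159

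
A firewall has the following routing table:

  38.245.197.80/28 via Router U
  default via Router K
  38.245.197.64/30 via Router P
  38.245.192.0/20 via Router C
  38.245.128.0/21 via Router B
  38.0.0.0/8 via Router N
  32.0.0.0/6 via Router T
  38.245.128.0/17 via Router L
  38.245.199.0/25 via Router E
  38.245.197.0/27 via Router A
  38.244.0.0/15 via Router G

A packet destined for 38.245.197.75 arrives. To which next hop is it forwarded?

Router C

Routes whose prefix contains 38.245.197.75:
  0.0.0.0/0 (default, matches everything) -> Router K
  38.0.0.0/8 (38.0.0.0 - 38.255.255.255) -> Router N
  38.244.0.0/15 (38.244.0.0 - 38.245.255.255) -> Router G
  38.245.128.0/17 (38.245.128.0 - 38.245.255.255) -> Router L
  38.245.192.0/20 (38.245.192.0 - 38.245.207.255) -> Router C
More-specific entries that do NOT match:
  38.245.197.64/30 (38.245.197.64 - 38.245.197.67) does not contain 38.245.197.75
  38.245.197.80/28 (38.245.197.80 - 38.245.197.95) does not contain 38.245.197.75
  38.245.197.0/27 (38.245.197.0 - 38.245.197.31) does not contain 38.245.197.75
  38.245.199.0/25 (38.245.199.0 - 38.245.199.127) does not contain 38.245.197.75
  38.245.128.0/21 (38.245.128.0 - 38.245.135.255) does not contain 38.245.197.75
Longest matching prefix is /20 -> next hop Router C.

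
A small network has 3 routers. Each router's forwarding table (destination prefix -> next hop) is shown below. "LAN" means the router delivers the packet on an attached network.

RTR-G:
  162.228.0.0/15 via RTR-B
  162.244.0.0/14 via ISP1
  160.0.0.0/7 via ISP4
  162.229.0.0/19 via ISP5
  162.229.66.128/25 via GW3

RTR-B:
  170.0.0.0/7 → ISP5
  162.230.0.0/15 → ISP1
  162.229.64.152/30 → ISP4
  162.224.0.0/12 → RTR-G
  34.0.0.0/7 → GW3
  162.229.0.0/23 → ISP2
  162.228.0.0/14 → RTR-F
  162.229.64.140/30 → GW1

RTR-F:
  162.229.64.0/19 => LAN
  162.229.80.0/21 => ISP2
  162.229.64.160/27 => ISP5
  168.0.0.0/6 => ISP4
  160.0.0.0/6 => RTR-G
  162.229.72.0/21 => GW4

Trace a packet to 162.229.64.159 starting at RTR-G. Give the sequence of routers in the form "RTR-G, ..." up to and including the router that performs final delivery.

RTR-G, RTR-B, RTR-F

At RTR-G: longest match for 162.229.64.159 is 162.228.0.0/15 -> RTR-B
At RTR-B: longest match for 162.229.64.159 is 162.228.0.0/14 -> RTR-F
At RTR-F: longest match for 162.229.64.159 is 162.229.64.0/19 -> LAN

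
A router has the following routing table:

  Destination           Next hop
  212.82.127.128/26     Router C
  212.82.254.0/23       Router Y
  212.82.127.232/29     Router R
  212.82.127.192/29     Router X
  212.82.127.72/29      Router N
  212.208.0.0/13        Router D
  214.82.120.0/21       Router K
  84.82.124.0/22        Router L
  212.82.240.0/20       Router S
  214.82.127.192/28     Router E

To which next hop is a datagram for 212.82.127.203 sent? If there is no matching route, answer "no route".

no route

No entry's prefix contains 212.82.127.203; there is no default route.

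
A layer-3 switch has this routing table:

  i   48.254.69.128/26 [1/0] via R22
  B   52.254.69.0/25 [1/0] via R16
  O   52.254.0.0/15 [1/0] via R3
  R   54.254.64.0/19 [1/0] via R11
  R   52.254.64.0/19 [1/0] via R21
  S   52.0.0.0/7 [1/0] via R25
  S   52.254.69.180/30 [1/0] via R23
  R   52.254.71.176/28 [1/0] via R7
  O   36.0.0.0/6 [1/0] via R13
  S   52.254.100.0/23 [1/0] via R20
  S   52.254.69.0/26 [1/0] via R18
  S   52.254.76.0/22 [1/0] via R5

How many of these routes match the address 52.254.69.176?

Prefixes containing 52.254.69.176:
  52.0.0.0/7 (52.0.0.0 - 53.255.255.255)
  52.254.0.0/15 (52.254.0.0 - 52.255.255.255)
  52.254.64.0/19 (52.254.64.0 - 52.254.95.255)
Total matching entries: 3.

3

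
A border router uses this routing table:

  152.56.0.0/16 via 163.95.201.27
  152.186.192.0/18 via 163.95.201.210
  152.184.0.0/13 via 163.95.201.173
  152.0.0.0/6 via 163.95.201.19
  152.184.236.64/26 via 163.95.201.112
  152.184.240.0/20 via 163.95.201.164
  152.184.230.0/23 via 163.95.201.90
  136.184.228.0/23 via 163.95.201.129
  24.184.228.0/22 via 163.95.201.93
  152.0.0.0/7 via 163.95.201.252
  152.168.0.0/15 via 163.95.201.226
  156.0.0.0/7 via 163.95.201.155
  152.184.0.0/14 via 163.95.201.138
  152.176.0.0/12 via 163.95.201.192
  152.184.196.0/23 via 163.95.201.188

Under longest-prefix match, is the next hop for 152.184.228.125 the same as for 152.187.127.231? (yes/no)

yes

152.184.228.125: longest match 152.184.0.0/14 -> 163.95.201.138
152.187.127.231: longest match 152.184.0.0/14 -> 163.95.201.138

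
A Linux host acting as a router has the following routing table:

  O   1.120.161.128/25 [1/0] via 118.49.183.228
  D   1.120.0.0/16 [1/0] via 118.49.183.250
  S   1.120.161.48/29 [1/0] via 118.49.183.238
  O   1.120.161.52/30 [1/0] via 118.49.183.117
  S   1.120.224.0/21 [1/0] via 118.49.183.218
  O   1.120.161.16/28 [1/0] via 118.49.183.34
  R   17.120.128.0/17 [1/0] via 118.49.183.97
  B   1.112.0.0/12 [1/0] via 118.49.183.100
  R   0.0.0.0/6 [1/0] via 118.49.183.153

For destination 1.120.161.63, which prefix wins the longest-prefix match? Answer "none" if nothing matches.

1.120.0.0/16

Entries matching 1.120.161.63:
  0.0.0.0/6 (0.0.0.0 - 3.255.255.255)
  1.112.0.0/12 (1.112.0.0 - 1.127.255.255)
  1.120.0.0/16 (1.120.0.0 - 1.120.255.255)
Most specific is 1.120.0.0/16.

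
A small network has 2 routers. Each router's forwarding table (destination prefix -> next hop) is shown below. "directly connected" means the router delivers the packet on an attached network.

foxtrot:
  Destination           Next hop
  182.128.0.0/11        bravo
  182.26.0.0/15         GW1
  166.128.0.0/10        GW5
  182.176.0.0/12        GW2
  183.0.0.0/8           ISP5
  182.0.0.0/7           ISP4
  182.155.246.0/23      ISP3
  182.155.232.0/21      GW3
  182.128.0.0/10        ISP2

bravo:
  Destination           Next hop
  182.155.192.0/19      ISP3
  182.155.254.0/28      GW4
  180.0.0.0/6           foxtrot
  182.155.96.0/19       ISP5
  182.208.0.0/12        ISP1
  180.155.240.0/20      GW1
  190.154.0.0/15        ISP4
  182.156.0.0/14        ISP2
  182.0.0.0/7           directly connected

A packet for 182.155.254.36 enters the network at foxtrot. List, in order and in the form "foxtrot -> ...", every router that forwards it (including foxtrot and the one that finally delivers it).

foxtrot -> bravo

At foxtrot: longest match for 182.155.254.36 is 182.128.0.0/11 -> bravo
At bravo: longest match for 182.155.254.36 is 182.0.0.0/7 -> directly connected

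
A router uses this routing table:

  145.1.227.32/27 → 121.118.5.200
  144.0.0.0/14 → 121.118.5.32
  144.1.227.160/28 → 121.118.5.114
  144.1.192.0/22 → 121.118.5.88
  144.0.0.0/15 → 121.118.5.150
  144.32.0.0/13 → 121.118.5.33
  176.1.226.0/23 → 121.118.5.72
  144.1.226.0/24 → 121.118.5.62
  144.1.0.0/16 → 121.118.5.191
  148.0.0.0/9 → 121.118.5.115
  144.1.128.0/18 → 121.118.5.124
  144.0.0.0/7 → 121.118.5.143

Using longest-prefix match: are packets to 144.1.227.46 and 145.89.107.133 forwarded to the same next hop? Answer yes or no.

no

144.1.227.46: longest match 144.1.0.0/16 -> 121.118.5.191
145.89.107.133: longest match 144.0.0.0/7 -> 121.118.5.143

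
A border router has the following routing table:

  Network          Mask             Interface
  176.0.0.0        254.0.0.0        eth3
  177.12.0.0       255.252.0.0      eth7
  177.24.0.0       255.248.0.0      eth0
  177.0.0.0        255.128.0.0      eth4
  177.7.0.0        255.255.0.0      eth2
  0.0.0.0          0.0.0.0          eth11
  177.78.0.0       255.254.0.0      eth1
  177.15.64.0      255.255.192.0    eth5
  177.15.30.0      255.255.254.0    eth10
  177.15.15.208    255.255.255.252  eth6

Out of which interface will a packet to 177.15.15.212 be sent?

eth7

Routes whose prefix contains 177.15.15.212:
  0.0.0.0/0 (default, matches everything) -> eth11
  176.0.0.0/7 (176.0.0.0 - 177.255.255.255) -> eth3
  177.0.0.0/9 (177.0.0.0 - 177.127.255.255) -> eth4
  177.12.0.0/14 (177.12.0.0 - 177.15.255.255) -> eth7
More-specific entries that do NOT match:
  177.15.15.208/30 (177.15.15.208 - 177.15.15.211) does not contain 177.15.15.212
  177.15.30.0/23 (177.15.30.0 - 177.15.31.255) does not contain 177.15.15.212
  177.15.64.0/18 (177.15.64.0 - 177.15.127.255) does not contain 177.15.15.212
  177.7.0.0/16 (177.7.0.0 - 177.7.255.255) does not contain 177.15.15.212
  177.78.0.0/15 (177.78.0.0 - 177.79.255.255) does not contain 177.15.15.212
Longest matching prefix is /14 -> interface eth7.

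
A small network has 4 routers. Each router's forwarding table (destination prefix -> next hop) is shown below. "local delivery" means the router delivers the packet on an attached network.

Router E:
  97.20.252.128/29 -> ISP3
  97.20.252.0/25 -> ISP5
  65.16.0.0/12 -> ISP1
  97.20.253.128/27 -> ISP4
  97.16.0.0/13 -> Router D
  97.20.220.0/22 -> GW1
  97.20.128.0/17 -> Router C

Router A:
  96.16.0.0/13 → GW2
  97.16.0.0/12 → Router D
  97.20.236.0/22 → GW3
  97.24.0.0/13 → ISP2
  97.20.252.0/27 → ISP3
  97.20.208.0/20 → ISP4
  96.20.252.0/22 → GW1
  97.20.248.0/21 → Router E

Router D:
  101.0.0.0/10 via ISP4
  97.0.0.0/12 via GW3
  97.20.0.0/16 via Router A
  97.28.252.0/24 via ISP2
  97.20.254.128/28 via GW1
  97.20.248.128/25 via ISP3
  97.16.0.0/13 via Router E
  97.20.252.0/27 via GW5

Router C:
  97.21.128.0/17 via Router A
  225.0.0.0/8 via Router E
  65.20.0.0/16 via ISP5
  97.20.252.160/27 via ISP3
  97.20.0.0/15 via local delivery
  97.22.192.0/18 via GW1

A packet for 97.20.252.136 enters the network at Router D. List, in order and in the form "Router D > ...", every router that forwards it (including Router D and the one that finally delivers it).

Router D > Router A > Router E > Router C

At Router D: longest match for 97.20.252.136 is 97.20.0.0/16 -> Router A
At Router A: longest match for 97.20.252.136 is 97.20.248.0/21 -> Router E
At Router E: longest match for 97.20.252.136 is 97.20.128.0/17 -> Router C
At Router C: longest match for 97.20.252.136 is 97.20.0.0/15 -> local delivery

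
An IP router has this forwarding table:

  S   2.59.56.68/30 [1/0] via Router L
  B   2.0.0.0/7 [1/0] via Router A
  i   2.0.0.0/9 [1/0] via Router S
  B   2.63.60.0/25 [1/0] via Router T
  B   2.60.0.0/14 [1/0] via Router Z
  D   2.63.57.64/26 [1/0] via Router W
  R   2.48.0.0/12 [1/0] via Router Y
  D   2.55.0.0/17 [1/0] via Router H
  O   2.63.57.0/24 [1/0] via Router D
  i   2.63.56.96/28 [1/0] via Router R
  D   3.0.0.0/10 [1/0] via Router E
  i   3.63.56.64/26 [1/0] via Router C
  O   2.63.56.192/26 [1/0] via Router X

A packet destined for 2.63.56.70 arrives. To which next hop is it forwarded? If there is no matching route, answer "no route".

Routes whose prefix contains 2.63.56.70:
  2.0.0.0/7 (2.0.0.0 - 3.255.255.255) -> Router A
  2.0.0.0/9 (2.0.0.0 - 2.127.255.255) -> Router S
  2.48.0.0/12 (2.48.0.0 - 2.63.255.255) -> Router Y
  2.60.0.0/14 (2.60.0.0 - 2.63.255.255) -> Router Z
More-specific entries that do NOT match:
  2.59.56.68/30 (2.59.56.68 - 2.59.56.71) does not contain 2.63.56.70
  2.63.56.96/28 (2.63.56.96 - 2.63.56.111) does not contain 2.63.56.70
  2.63.57.64/26 (2.63.57.64 - 2.63.57.127) does not contain 2.63.56.70
  3.63.56.64/26 (3.63.56.64 - 3.63.56.127) does not contain 2.63.56.70
  2.63.56.192/26 (2.63.56.192 - 2.63.56.255) does not contain 2.63.56.70
  2.63.60.0/25 (2.63.60.0 - 2.63.60.127) does not contain 2.63.56.70
  2.63.57.0/24 (2.63.57.0 - 2.63.57.255) does not contain 2.63.56.70
  2.55.0.0/17 (2.55.0.0 - 2.55.127.255) does not contain 2.63.56.70
Longest matching prefix is /14 -> next hop Router Z.

Router Z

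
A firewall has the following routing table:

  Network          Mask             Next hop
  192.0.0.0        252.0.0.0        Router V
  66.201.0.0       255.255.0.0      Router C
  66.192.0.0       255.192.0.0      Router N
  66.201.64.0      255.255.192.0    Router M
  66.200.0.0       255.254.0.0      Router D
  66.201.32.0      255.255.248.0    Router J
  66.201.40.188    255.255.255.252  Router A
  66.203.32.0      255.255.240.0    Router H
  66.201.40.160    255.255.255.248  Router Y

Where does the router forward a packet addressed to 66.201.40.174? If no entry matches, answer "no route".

Router C

Routes whose prefix contains 66.201.40.174:
  66.192.0.0/10 (66.192.0.0 - 66.255.255.255) -> Router N
  66.200.0.0/15 (66.200.0.0 - 66.201.255.255) -> Router D
  66.201.0.0/16 (66.201.0.0 - 66.201.255.255) -> Router C
More-specific entries that do NOT match:
  66.201.40.188/30 (66.201.40.188 - 66.201.40.191) does not contain 66.201.40.174
  66.201.40.160/29 (66.201.40.160 - 66.201.40.167) does not contain 66.201.40.174
  66.201.32.0/21 (66.201.32.0 - 66.201.39.255) does not contain 66.201.40.174
  66.203.32.0/20 (66.203.32.0 - 66.203.47.255) does not contain 66.201.40.174
  66.201.64.0/18 (66.201.64.0 - 66.201.127.255) does not contain 66.201.40.174
Longest matching prefix is /16 -> next hop Router C.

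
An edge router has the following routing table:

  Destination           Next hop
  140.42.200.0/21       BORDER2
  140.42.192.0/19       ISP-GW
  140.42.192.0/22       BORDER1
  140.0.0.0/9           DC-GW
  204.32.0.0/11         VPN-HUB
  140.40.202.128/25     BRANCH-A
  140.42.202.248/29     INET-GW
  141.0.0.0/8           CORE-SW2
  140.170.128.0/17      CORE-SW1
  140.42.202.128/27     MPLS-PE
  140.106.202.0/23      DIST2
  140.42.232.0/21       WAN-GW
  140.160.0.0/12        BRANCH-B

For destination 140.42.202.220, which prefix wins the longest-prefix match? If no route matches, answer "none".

Entries matching 140.42.202.220:
  140.0.0.0/9 (140.0.0.0 - 140.127.255.255)
  140.42.192.0/19 (140.42.192.0 - 140.42.223.255)
  140.42.200.0/21 (140.42.200.0 - 140.42.207.255)
Most specific is 140.42.200.0/21.

140.42.200.0/21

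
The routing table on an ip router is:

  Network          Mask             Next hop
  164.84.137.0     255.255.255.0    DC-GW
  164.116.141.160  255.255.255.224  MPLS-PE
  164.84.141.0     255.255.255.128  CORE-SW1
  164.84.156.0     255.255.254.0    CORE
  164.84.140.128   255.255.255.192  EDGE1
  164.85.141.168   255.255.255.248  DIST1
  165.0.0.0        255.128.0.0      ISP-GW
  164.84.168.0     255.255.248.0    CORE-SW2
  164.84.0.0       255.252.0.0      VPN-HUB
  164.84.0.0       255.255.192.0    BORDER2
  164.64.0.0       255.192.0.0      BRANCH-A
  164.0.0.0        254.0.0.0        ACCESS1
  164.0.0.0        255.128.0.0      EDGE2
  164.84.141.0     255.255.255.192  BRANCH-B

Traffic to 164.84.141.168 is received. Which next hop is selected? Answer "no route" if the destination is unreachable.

VPN-HUB

Routes whose prefix contains 164.84.141.168:
  164.0.0.0/7 (164.0.0.0 - 165.255.255.255) -> ACCESS1
  164.0.0.0/9 (164.0.0.0 - 164.127.255.255) -> EDGE2
  164.64.0.0/10 (164.64.0.0 - 164.127.255.255) -> BRANCH-A
  164.84.0.0/14 (164.84.0.0 - 164.87.255.255) -> VPN-HUB
More-specific entries that do NOT match:
  164.85.141.168/29 (164.85.141.168 - 164.85.141.175) does not contain 164.84.141.168
  164.116.141.160/27 (164.116.141.160 - 164.116.141.191) does not contain 164.84.141.168
  164.84.140.128/26 (164.84.140.128 - 164.84.140.191) does not contain 164.84.141.168
  164.84.141.0/26 (164.84.141.0 - 164.84.141.63) does not contain 164.84.141.168
  164.84.141.0/25 (164.84.141.0 - 164.84.141.127) does not contain 164.84.141.168
  164.84.137.0/24 (164.84.137.0 - 164.84.137.255) does not contain 164.84.141.168
  164.84.156.0/23 (164.84.156.0 - 164.84.157.255) does not contain 164.84.141.168
  164.84.168.0/21 (164.84.168.0 - 164.84.175.255) does not contain 164.84.141.168
  164.84.0.0/18 (164.84.0.0 - 164.84.63.255) does not contain 164.84.141.168
Longest matching prefix is /14 -> next hop VPN-HUB.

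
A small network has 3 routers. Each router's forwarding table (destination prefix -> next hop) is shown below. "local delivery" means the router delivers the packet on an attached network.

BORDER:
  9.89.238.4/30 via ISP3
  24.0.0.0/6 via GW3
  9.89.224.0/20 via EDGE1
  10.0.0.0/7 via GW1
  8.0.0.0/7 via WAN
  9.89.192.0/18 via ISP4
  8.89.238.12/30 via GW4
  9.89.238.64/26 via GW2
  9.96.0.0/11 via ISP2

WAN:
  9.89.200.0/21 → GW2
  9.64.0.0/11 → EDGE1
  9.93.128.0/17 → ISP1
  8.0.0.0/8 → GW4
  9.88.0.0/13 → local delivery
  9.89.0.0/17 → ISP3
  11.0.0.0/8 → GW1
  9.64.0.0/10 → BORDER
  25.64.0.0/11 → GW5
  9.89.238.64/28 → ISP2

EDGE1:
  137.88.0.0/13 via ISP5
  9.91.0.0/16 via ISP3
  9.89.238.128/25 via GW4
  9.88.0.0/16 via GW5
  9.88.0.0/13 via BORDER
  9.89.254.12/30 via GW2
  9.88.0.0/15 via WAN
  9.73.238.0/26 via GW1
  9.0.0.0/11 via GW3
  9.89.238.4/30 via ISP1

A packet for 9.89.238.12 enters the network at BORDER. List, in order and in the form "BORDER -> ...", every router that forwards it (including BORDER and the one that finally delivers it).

BORDER -> EDGE1 -> WAN

At BORDER: longest match for 9.89.238.12 is 9.89.224.0/20 -> EDGE1
At EDGE1: longest match for 9.89.238.12 is 9.88.0.0/15 -> WAN
At WAN: longest match for 9.89.238.12 is 9.88.0.0/13 -> local delivery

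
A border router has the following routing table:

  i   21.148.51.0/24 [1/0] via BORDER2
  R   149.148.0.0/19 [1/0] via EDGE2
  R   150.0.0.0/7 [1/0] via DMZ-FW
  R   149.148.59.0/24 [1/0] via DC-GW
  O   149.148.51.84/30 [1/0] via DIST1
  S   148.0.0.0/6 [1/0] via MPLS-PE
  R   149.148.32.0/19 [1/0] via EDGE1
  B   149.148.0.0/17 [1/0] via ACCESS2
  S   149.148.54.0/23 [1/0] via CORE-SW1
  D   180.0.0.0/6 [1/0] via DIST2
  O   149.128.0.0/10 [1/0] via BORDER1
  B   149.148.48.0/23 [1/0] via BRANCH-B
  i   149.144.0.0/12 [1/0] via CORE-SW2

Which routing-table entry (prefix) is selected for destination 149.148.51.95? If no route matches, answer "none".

Entries matching 149.148.51.95:
  148.0.0.0/6 (148.0.0.0 - 151.255.255.255)
  149.128.0.0/10 (149.128.0.0 - 149.191.255.255)
  149.144.0.0/12 (149.144.0.0 - 149.159.255.255)
  149.148.0.0/17 (149.148.0.0 - 149.148.127.255)
  149.148.32.0/19 (149.148.32.0 - 149.148.63.255)
Most specific is 149.148.32.0/19.

149.148.32.0/19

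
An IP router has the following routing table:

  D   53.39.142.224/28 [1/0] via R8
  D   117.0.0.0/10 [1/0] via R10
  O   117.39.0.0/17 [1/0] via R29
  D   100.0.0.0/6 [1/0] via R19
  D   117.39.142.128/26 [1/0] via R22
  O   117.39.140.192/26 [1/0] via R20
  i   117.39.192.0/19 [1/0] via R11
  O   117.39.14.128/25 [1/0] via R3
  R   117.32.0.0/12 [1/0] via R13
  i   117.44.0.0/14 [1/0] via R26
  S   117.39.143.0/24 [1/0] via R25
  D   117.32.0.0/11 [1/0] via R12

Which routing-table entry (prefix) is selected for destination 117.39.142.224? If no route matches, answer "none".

Entries matching 117.39.142.224:
  117.0.0.0/10 (117.0.0.0 - 117.63.255.255)
  117.32.0.0/11 (117.32.0.0 - 117.63.255.255)
  117.32.0.0/12 (117.32.0.0 - 117.47.255.255)
Most specific is 117.32.0.0/12.

117.32.0.0/12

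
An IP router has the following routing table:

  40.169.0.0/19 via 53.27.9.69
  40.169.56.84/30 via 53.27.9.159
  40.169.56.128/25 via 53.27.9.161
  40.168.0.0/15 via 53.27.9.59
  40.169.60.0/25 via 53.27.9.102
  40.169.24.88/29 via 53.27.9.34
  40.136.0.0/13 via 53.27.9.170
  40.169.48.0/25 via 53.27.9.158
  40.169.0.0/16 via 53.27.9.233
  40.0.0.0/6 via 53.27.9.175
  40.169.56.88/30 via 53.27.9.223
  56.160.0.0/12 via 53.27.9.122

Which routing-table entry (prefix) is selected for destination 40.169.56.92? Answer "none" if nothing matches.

40.169.0.0/16

Entries matching 40.169.56.92:
  40.0.0.0/6 (40.0.0.0 - 43.255.255.255)
  40.168.0.0/15 (40.168.0.0 - 40.169.255.255)
  40.169.0.0/16 (40.169.0.0 - 40.169.255.255)
Most specific is 40.169.0.0/16.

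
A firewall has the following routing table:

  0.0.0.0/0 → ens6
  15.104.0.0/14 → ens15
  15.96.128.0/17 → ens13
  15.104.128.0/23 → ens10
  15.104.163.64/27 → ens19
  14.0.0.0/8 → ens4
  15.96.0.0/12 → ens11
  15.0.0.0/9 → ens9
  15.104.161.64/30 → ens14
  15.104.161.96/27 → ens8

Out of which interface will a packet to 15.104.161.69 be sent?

ens15

Routes whose prefix contains 15.104.161.69:
  0.0.0.0/0 (default, matches everything) -> ens6
  15.0.0.0/9 (15.0.0.0 - 15.127.255.255) -> ens9
  15.96.0.0/12 (15.96.0.0 - 15.111.255.255) -> ens11
  15.104.0.0/14 (15.104.0.0 - 15.107.255.255) -> ens15
More-specific entries that do NOT match:
  15.104.161.64/30 (15.104.161.64 - 15.104.161.67) does not contain 15.104.161.69
  15.104.163.64/27 (15.104.163.64 - 15.104.163.95) does not contain 15.104.161.69
  15.104.161.96/27 (15.104.161.96 - 15.104.161.127) does not contain 15.104.161.69
  15.104.128.0/23 (15.104.128.0 - 15.104.129.255) does not contain 15.104.161.69
  15.96.128.0/17 (15.96.128.0 - 15.96.255.255) does not contain 15.104.161.69
Longest matching prefix is /14 -> interface ens15.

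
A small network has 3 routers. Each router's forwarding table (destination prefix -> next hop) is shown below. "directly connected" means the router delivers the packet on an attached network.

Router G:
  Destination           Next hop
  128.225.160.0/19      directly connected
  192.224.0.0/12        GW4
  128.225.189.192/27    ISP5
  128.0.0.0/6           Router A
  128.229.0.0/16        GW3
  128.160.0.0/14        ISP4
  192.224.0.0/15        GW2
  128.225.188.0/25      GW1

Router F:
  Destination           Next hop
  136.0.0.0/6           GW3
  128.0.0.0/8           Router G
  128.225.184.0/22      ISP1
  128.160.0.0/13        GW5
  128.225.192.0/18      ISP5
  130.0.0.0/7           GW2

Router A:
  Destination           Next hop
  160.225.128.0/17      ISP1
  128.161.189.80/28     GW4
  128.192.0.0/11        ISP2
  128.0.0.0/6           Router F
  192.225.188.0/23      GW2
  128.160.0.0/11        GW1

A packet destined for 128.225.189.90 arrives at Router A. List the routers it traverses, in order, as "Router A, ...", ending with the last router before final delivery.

At Router A: longest match for 128.225.189.90 is 128.0.0.0/6 -> Router F
At Router F: longest match for 128.225.189.90 is 128.0.0.0/8 -> Router G
At Router G: longest match for 128.225.189.90 is 128.225.160.0/19 -> directly connected

Router A, Router F, Router G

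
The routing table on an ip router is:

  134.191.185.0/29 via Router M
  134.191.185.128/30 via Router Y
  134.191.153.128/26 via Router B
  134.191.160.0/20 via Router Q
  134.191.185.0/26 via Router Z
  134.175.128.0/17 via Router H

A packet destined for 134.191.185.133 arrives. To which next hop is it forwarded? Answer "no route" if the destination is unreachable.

No entry's prefix contains 134.191.185.133; there is no default route.

no route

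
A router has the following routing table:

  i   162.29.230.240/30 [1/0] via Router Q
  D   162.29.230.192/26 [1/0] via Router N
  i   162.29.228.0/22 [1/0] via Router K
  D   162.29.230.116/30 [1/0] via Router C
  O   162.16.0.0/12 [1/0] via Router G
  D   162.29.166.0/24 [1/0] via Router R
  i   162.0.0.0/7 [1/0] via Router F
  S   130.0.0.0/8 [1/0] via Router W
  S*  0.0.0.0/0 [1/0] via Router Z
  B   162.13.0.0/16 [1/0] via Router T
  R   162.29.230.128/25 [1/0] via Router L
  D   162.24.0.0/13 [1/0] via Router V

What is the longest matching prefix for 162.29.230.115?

Entries matching 162.29.230.115:
  0.0.0.0/0 (default, matches everything)
  162.0.0.0/7 (162.0.0.0 - 163.255.255.255)
  162.16.0.0/12 (162.16.0.0 - 162.31.255.255)
  162.24.0.0/13 (162.24.0.0 - 162.31.255.255)
  162.29.228.0/22 (162.29.228.0 - 162.29.231.255)
Most specific is 162.29.228.0/22.

162.29.228.0/22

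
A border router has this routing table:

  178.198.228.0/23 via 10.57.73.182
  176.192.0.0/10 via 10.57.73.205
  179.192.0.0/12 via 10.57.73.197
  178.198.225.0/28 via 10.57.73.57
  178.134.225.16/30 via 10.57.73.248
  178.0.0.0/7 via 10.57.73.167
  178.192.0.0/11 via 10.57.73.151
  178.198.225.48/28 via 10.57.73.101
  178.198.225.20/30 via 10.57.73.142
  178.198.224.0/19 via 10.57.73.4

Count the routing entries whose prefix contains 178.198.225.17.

3

Prefixes containing 178.198.225.17:
  178.0.0.0/7 (178.0.0.0 - 179.255.255.255)
  178.192.0.0/11 (178.192.0.0 - 178.223.255.255)
  178.198.224.0/19 (178.198.224.0 - 178.198.255.255)
Total matching entries: 3.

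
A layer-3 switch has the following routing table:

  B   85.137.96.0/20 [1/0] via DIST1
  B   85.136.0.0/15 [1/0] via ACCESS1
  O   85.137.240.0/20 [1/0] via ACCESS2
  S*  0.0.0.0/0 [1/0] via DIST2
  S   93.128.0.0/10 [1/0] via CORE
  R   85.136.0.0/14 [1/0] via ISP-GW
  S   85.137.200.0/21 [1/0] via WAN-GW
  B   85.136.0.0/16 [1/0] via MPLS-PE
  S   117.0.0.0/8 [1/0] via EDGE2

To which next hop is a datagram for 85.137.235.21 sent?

ACCESS1

Routes whose prefix contains 85.137.235.21:
  0.0.0.0/0 (default, matches everything) -> DIST2
  85.136.0.0/14 (85.136.0.0 - 85.139.255.255) -> ISP-GW
  85.136.0.0/15 (85.136.0.0 - 85.137.255.255) -> ACCESS1
More-specific entries that do NOT match:
  85.137.200.0/21 (85.137.200.0 - 85.137.207.255) does not contain 85.137.235.21
  85.137.96.0/20 (85.137.96.0 - 85.137.111.255) does not contain 85.137.235.21
  85.137.240.0/20 (85.137.240.0 - 85.137.255.255) does not contain 85.137.235.21
  85.136.0.0/16 (85.136.0.0 - 85.136.255.255) does not contain 85.137.235.21
Longest matching prefix is /15 -> next hop ACCESS1.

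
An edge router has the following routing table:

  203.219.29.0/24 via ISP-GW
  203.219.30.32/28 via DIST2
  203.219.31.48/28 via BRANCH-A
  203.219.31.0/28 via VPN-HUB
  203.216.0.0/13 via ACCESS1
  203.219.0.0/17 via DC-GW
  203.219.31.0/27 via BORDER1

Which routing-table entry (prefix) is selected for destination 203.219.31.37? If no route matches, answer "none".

203.219.0.0/17

Entries matching 203.219.31.37:
  203.216.0.0/13 (203.216.0.0 - 203.223.255.255)
  203.219.0.0/17 (203.219.0.0 - 203.219.127.255)
Most specific is 203.219.0.0/17.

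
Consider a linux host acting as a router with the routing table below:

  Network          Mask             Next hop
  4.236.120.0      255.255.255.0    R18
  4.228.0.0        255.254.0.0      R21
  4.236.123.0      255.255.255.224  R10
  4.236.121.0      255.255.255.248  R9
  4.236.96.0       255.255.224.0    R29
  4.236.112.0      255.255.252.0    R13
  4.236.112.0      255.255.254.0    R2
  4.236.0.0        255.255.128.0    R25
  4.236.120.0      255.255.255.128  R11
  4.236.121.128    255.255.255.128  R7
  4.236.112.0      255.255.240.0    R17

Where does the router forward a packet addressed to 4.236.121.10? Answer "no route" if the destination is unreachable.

R17

Routes whose prefix contains 4.236.121.10:
  4.236.0.0/17 (4.236.0.0 - 4.236.127.255) -> R25
  4.236.96.0/19 (4.236.96.0 - 4.236.127.255) -> R29
  4.236.112.0/20 (4.236.112.0 - 4.236.127.255) -> R17
More-specific entries that do NOT match:
  4.236.121.0/29 (4.236.121.0 - 4.236.121.7) does not contain 4.236.121.10
  4.236.123.0/27 (4.236.123.0 - 4.236.123.31) does not contain 4.236.121.10
  4.236.120.0/25 (4.236.120.0 - 4.236.120.127) does not contain 4.236.121.10
  4.236.121.128/25 (4.236.121.128 - 4.236.121.255) does not contain 4.236.121.10
  4.236.120.0/24 (4.236.120.0 - 4.236.120.255) does not contain 4.236.121.10
  4.236.112.0/23 (4.236.112.0 - 4.236.113.255) does not contain 4.236.121.10
  4.236.112.0/22 (4.236.112.0 - 4.236.115.255) does not contain 4.236.121.10
Longest matching prefix is /20 -> next hop R17.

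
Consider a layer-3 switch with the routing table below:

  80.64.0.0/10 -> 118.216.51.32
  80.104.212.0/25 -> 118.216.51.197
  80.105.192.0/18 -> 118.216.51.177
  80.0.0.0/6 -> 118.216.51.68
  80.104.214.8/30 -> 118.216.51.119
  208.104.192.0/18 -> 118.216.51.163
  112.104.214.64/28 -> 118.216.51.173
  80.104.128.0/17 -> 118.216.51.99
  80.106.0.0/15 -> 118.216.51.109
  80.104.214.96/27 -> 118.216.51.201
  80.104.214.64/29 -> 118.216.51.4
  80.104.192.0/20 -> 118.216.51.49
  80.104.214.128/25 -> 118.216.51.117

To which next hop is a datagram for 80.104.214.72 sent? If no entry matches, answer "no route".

Routes whose prefix contains 80.104.214.72:
  80.0.0.0/6 (80.0.0.0 - 83.255.255.255) -> 118.216.51.68
  80.64.0.0/10 (80.64.0.0 - 80.127.255.255) -> 118.216.51.32
  80.104.128.0/17 (80.104.128.0 - 80.104.255.255) -> 118.216.51.99
More-specific entries that do NOT match:
  80.104.214.8/30 (80.104.214.8 - 80.104.214.11) does not contain 80.104.214.72
  80.104.214.64/29 (80.104.214.64 - 80.104.214.71) does not contain 80.104.214.72
  112.104.214.64/28 (112.104.214.64 - 112.104.214.79) does not contain 80.104.214.72
  80.104.214.96/27 (80.104.214.96 - 80.104.214.127) does not contain 80.104.214.72
  80.104.212.0/25 (80.104.212.0 - 80.104.212.127) does not contain 80.104.214.72
  80.104.214.128/25 (80.104.214.128 - 80.104.214.255) does not contain 80.104.214.72
  80.104.192.0/20 (80.104.192.0 - 80.104.207.255) does not contain 80.104.214.72
  80.105.192.0/18 (80.105.192.0 - 80.105.255.255) does not contain 80.104.214.72
  208.104.192.0/18 (208.104.192.0 - 208.104.255.255) does not contain 80.104.214.72
Longest matching prefix is /17 -> next hop 118.216.51.99.

118.216.51.99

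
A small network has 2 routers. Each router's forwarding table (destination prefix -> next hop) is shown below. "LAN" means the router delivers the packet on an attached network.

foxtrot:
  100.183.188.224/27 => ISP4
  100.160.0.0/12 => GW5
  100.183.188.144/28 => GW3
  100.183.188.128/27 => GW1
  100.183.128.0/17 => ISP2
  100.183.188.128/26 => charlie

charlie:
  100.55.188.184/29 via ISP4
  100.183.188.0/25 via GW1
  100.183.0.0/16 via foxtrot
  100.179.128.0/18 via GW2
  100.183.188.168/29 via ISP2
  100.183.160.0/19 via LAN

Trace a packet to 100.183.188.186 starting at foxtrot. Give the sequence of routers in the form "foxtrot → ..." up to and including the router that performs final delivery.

At foxtrot: longest match for 100.183.188.186 is 100.183.188.128/26 -> charlie
At charlie: longest match for 100.183.188.186 is 100.183.160.0/19 -> LAN

foxtrot → charlie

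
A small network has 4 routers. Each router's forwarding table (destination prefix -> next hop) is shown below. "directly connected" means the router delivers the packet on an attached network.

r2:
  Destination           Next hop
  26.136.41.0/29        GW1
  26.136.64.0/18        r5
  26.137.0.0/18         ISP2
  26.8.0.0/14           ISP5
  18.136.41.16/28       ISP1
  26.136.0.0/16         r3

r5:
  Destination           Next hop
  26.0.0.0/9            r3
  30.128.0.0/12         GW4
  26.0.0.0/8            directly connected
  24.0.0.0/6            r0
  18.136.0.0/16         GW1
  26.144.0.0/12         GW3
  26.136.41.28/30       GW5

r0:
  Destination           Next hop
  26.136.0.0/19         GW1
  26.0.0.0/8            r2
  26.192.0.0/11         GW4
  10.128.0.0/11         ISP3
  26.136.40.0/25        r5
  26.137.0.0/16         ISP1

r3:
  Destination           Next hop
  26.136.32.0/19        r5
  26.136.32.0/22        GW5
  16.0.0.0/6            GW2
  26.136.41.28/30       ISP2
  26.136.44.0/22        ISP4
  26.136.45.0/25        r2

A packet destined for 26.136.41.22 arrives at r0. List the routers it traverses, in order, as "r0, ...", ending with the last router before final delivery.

r0, r2, r3, r5

At r0: longest match for 26.136.41.22 is 26.0.0.0/8 -> r2
At r2: longest match for 26.136.41.22 is 26.136.0.0/16 -> r3
At r3: longest match for 26.136.41.22 is 26.136.32.0/19 -> r5
At r5: longest match for 26.136.41.22 is 26.0.0.0/8 -> directly connected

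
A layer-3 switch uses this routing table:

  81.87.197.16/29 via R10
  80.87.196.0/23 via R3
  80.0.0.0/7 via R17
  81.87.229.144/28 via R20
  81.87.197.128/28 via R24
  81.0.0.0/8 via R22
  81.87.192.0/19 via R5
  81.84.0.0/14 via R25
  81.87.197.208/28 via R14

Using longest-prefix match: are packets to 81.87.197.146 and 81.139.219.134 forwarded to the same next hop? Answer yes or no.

81.87.197.146: longest match 81.87.192.0/19 -> R5
81.139.219.134: longest match 81.0.0.0/8 -> R22

no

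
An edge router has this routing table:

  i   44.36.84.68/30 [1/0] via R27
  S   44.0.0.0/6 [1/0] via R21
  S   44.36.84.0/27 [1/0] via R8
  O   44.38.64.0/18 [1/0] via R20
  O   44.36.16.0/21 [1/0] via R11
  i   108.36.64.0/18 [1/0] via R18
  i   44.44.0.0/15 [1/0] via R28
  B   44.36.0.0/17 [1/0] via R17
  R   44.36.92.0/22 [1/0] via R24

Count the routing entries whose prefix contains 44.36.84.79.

2

Prefixes containing 44.36.84.79:
  44.0.0.0/6 (44.0.0.0 - 47.255.255.255)
  44.36.0.0/17 (44.36.0.0 - 44.36.127.255)
Total matching entries: 2.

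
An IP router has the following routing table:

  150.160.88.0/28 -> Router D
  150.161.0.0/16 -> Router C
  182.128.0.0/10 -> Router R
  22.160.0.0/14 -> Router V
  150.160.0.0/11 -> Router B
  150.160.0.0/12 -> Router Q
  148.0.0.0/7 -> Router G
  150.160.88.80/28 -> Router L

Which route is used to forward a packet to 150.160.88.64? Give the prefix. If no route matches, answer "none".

Entries matching 150.160.88.64:
  150.160.0.0/11 (150.160.0.0 - 150.191.255.255)
  150.160.0.0/12 (150.160.0.0 - 150.175.255.255)
Most specific is 150.160.0.0/12.

150.160.0.0/12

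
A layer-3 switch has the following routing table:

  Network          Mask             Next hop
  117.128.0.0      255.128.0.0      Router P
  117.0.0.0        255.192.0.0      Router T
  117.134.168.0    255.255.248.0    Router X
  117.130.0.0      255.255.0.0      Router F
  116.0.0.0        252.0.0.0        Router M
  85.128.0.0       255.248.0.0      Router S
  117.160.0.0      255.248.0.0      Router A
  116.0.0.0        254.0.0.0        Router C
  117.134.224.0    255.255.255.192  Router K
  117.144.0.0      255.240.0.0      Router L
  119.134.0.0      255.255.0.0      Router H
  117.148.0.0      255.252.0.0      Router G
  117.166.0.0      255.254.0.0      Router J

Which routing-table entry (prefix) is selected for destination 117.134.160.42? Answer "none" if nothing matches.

117.128.0.0/9

Entries matching 117.134.160.42:
  116.0.0.0/6 (116.0.0.0 - 119.255.255.255)
  116.0.0.0/7 (116.0.0.0 - 117.255.255.255)
  117.128.0.0/9 (117.128.0.0 - 117.255.255.255)
Most specific is 117.128.0.0/9.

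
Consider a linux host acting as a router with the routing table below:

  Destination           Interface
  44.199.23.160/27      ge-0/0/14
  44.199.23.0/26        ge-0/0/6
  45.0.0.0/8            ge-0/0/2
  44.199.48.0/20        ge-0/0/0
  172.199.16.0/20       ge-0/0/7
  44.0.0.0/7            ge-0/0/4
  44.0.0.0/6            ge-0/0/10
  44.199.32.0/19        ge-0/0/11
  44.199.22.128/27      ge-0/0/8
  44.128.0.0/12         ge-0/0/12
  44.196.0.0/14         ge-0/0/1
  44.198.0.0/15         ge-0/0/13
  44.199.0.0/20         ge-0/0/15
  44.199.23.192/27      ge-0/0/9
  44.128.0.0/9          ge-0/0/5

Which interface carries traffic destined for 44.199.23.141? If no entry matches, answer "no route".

ge-0/0/13

Routes whose prefix contains 44.199.23.141:
  44.0.0.0/6 (44.0.0.0 - 47.255.255.255) -> ge-0/0/10
  44.0.0.0/7 (44.0.0.0 - 45.255.255.255) -> ge-0/0/4
  44.128.0.0/9 (44.128.0.0 - 44.255.255.255) -> ge-0/0/5
  44.196.0.0/14 (44.196.0.0 - 44.199.255.255) -> ge-0/0/1
  44.198.0.0/15 (44.198.0.0 - 44.199.255.255) -> ge-0/0/13
More-specific entries that do NOT match:
  44.199.23.160/27 (44.199.23.160 - 44.199.23.191) does not contain 44.199.23.141
  44.199.22.128/27 (44.199.22.128 - 44.199.22.159) does not contain 44.199.23.141
  44.199.23.192/27 (44.199.23.192 - 44.199.23.223) does not contain 44.199.23.141
  44.199.23.0/26 (44.199.23.0 - 44.199.23.63) does not contain 44.199.23.141
  44.199.48.0/20 (44.199.48.0 - 44.199.63.255) does not contain 44.199.23.141
  172.199.16.0/20 (172.199.16.0 - 172.199.31.255) does not contain 44.199.23.141
  44.199.0.0/20 (44.199.0.0 - 44.199.15.255) does not contain 44.199.23.141
  44.199.32.0/19 (44.199.32.0 - 44.199.63.255) does not contain 44.199.23.141
Longest matching prefix is /15 -> interface ge-0/0/13.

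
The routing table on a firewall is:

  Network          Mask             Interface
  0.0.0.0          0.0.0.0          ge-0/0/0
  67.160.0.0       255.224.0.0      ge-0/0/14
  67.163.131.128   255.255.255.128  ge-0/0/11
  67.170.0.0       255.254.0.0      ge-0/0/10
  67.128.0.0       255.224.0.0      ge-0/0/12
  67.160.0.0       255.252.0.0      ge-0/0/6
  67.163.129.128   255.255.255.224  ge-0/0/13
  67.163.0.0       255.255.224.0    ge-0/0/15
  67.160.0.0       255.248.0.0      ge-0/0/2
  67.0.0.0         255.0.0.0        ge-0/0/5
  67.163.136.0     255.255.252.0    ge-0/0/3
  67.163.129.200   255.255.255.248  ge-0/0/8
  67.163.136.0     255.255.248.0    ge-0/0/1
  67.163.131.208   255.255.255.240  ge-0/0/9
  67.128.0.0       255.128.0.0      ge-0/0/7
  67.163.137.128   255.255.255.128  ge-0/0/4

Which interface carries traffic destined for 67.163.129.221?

Routes whose prefix contains 67.163.129.221:
  0.0.0.0/0 (default, matches everything) -> ge-0/0/0
  67.0.0.0/8 (67.0.0.0 - 67.255.255.255) -> ge-0/0/5
  67.128.0.0/9 (67.128.0.0 - 67.255.255.255) -> ge-0/0/7
  67.160.0.0/11 (67.160.0.0 - 67.191.255.255) -> ge-0/0/14
  67.160.0.0/13 (67.160.0.0 - 67.167.255.255) -> ge-0/0/2
  67.160.0.0/14 (67.160.0.0 - 67.163.255.255) -> ge-0/0/6
More-specific entries that do NOT match:
  67.163.129.200/29 (67.163.129.200 - 67.163.129.207) does not contain 67.163.129.221
  67.163.131.208/28 (67.163.131.208 - 67.163.131.223) does not contain 67.163.129.221
  67.163.129.128/27 (67.163.129.128 - 67.163.129.159) does not contain 67.163.129.221
  67.163.131.128/25 (67.163.131.128 - 67.163.131.255) does not contain 67.163.129.221
  67.163.137.128/25 (67.163.137.128 - 67.163.137.255) does not contain 67.163.129.221
  67.163.136.0/22 (67.163.136.0 - 67.163.139.255) does not contain 67.163.129.221
  67.163.136.0/21 (67.163.136.0 - 67.163.143.255) does not contain 67.163.129.221
  67.163.0.0/19 (67.163.0.0 - 67.163.31.255) does not contain 67.163.129.221
  67.170.0.0/15 (67.170.0.0 - 67.171.255.255) does not contain 67.163.129.221
Longest matching prefix is /14 -> interface ge-0/0/6.

ge-0/0/6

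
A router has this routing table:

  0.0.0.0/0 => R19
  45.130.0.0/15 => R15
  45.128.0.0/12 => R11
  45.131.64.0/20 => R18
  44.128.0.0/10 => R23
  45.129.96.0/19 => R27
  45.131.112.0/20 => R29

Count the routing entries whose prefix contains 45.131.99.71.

Prefixes containing 45.131.99.71:
  0.0.0.0/0 (default, matches everything)
  45.128.0.0/12 (45.128.0.0 - 45.143.255.255)
  45.130.0.0/15 (45.130.0.0 - 45.131.255.255)
Total matching entries: 3.

3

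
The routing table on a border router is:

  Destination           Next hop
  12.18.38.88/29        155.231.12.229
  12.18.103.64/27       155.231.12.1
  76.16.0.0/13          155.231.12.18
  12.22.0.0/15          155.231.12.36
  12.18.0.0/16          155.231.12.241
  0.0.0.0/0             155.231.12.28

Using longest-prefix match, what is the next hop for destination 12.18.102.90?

155.231.12.241

Routes whose prefix contains 12.18.102.90:
  0.0.0.0/0 (default, matches everything) -> 155.231.12.28
  12.18.0.0/16 (12.18.0.0 - 12.18.255.255) -> 155.231.12.241
More-specific entries that do NOT match:
  12.18.38.88/29 (12.18.38.88 - 12.18.38.95) does not contain 12.18.102.90
  12.18.103.64/27 (12.18.103.64 - 12.18.103.95) does not contain 12.18.102.90
Longest matching prefix is /16 -> next hop 155.231.12.241.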